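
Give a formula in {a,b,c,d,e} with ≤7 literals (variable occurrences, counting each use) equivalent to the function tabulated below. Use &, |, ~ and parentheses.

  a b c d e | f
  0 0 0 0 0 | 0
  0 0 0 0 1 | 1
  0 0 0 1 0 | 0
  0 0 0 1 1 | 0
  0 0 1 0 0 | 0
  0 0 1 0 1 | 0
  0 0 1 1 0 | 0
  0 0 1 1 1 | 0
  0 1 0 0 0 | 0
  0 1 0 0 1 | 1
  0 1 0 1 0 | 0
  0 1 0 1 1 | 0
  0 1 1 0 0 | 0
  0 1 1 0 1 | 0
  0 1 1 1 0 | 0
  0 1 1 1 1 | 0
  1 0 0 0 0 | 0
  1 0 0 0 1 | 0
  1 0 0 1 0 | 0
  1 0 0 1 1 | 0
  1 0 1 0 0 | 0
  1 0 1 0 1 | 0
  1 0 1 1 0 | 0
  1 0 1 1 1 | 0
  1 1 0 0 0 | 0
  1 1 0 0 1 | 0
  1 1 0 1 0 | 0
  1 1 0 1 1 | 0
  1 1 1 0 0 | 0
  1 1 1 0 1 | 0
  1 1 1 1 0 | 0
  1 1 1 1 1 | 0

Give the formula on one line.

(((~c | d) | ~e) & ((d | e) & (~a & ~d)))

  ~c = 11110000111100001111000011110000
  (~c | d) = 11110011111100111111001111110011
  ~e = 10101010101010101010101010101010
  ((~c | d) | ~e) = 11111011111110111111101111111011
  (d | e) = 01110111011101110111011101110111
  ~a = 11111111111111110000000000000000
  ~d = 11001100110011001100110011001100
  (~a & ~d) = 11001100110011000000000000000000
  ((d | e) & (~a & ~d)) = 01000100010001000000000000000000
  (((~c | d) | ~e) & ((d | e) & (~a & ~d))) = 01000000010000000000000000000000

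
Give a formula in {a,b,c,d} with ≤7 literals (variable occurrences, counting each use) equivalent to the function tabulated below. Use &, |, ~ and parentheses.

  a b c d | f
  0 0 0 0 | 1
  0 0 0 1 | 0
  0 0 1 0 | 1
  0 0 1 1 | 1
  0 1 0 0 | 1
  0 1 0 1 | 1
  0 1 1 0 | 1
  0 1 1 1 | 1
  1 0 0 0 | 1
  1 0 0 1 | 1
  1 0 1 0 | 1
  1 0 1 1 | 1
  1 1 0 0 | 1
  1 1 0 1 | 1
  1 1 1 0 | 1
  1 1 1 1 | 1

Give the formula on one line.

(~d | ((a | b) | c))

  ~d = 1010101010101010
  (a | b) = 0000111111111111
  ((a | b) | c) = 0011111111111111
  (~d | ((a | b) | c)) = 1011111111111111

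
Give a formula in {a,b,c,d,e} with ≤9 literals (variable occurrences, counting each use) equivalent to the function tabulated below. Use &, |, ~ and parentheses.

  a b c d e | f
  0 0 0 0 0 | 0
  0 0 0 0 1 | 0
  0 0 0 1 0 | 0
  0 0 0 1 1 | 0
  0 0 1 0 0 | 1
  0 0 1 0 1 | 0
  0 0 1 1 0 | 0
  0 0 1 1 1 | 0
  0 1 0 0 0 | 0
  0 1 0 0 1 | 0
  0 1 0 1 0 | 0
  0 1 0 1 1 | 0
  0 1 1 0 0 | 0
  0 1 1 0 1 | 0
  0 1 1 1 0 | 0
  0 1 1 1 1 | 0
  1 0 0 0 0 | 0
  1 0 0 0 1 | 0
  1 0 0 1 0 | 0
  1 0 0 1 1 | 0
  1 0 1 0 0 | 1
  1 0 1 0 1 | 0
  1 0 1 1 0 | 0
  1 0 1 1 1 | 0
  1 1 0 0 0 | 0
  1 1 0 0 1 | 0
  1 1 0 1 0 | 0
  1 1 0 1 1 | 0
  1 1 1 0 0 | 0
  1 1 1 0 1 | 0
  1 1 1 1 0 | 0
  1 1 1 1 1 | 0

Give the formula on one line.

  ~e = 10101010101010101010101010101010
  ~a = 11111111111111110000000000000000
  (~a | e) = 11111111111111110101010101010101
  ((~a | e) | c) = 11111111111111110101111101011111
  ~d = 11001100110011001100110011001100
  (((~a | e) | c) & ~d) = 11001100110011000100110001001100
  (c & (((~a | e) | c) & ~d)) = 00001100000011000000110000001100
  ~b = 11111111000000001111111100000000
  ((c & (((~a | e) | c) & ~d)) & ~b) = 00001100000000000000110000000000
  (~e & ((c & (((~a | e) | c) & ~d)) & ~b)) = 00001000000000000000100000000000

(~e & ((c & (((~a | e) | c) & ~d)) & ~b))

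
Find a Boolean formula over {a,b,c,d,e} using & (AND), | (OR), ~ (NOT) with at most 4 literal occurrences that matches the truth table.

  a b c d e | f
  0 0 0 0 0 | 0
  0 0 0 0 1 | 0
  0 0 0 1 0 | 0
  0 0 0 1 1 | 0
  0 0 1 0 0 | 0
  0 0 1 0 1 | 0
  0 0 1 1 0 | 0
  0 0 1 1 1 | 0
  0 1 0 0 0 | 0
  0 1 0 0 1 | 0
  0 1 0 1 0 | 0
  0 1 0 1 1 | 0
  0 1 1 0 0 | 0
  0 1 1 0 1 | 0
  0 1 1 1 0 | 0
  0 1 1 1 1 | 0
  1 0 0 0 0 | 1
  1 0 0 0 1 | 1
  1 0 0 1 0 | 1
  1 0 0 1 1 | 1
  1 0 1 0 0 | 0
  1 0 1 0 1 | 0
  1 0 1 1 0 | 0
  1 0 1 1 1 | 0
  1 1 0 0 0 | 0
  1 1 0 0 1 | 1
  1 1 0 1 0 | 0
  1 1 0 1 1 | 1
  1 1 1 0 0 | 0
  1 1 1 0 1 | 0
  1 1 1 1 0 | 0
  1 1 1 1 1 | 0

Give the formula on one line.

((a & ~c) & (~b | e))

  ~c = 11110000111100001111000011110000
  (a & ~c) = 00000000000000001111000011110000
  ~b = 11111111000000001111111100000000
  (~b | e) = 11111111010101011111111101010101
  ((a & ~c) & (~b | e)) = 00000000000000001111000001010000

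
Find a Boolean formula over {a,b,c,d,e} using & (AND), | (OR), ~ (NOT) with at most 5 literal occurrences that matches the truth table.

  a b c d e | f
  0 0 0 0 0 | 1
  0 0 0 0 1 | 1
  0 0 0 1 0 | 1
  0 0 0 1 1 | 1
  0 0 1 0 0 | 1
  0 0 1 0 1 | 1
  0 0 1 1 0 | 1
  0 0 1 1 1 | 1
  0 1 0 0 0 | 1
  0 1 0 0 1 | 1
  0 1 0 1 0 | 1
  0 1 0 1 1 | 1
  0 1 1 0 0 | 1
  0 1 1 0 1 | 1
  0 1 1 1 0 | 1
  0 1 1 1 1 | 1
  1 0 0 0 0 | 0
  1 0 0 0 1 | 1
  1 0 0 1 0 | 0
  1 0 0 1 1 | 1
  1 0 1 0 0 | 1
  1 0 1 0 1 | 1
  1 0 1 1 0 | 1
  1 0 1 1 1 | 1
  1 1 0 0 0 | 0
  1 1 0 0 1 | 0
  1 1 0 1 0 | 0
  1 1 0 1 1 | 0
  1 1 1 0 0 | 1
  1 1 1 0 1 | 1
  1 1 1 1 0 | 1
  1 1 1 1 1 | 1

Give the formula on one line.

((~a | c) | (e & ~b))

  ~a = 11111111111111110000000000000000
  (~a | c) = 11111111111111110000111100001111
  ~b = 11111111000000001111111100000000
  (e & ~b) = 01010101000000000101010100000000
  ((~a | c) | (e & ~b)) = 11111111111111110101111100001111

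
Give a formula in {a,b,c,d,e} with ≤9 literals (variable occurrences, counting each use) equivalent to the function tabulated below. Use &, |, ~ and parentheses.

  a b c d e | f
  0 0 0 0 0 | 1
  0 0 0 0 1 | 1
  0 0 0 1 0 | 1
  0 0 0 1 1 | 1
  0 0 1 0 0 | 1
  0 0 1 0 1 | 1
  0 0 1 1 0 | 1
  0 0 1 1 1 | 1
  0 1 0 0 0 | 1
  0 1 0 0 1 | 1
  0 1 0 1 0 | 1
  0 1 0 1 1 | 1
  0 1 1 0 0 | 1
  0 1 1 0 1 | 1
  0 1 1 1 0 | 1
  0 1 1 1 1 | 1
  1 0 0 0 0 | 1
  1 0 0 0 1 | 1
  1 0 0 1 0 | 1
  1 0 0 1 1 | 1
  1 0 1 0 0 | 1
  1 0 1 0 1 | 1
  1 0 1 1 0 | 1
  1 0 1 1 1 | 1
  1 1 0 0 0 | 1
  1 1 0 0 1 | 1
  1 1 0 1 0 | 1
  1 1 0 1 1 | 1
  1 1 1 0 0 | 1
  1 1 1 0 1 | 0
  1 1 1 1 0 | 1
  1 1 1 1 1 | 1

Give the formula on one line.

(((~d & ~b) | (((d & a) | ~e) | ~a)) | (a & ~c))

  ~d = 11001100110011001100110011001100
  ~b = 11111111000000001111111100000000
  (~d & ~b) = 11001100000000001100110000000000
  (d & a) = 00000000000000000011001100110011
  ~e = 10101010101010101010101010101010
  ((d & a) | ~e) = 10101010101010101011101110111011
  ~a = 11111111111111110000000000000000
  (((d & a) | ~e) | ~a) = 11111111111111111011101110111011
  ((~d & ~b) | (((d & a) | ~e) | ~a)) = 11111111111111111111111110111011
  ~c = 11110000111100001111000011110000
  (a & ~c) = 00000000000000001111000011110000
  (((~d & ~b) | (((d & a) | ~e) | ~a)) | (a & ~c)) = 11111111111111111111111111111011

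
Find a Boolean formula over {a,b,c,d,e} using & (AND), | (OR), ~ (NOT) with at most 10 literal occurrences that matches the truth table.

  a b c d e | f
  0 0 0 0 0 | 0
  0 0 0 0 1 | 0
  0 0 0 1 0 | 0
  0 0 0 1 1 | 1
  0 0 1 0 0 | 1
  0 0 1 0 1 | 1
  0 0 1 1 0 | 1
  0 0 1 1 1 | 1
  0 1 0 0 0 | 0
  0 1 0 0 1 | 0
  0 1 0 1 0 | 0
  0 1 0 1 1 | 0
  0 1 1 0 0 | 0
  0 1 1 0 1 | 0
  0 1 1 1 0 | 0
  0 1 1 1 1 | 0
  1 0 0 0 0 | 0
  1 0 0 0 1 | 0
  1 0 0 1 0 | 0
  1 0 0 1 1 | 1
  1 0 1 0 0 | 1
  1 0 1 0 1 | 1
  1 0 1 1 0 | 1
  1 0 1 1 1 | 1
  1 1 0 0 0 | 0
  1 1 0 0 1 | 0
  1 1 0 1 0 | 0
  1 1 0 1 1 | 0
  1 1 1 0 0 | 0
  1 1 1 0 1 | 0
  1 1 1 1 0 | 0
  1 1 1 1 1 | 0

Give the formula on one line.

((~b & ((c | e) | b)) & ((e & (~b & d)) | c))

  ~b = 11111111000000001111111100000000
  (c | e) = 01011111010111110101111101011111
  ((c | e) | b) = 01011111111111110101111111111111
  (~b & ((c | e) | b)) = 01011111000000000101111100000000
  (~b & d) = 00110011000000000011001100000000
  (e & (~b & d)) = 00010001000000000001000100000000
  ((e & (~b & d)) | c) = 00011111000011110001111100001111
  ((~b & ((c | e) | b)) & ((e & (~b & d)) | c)) = 00011111000000000001111100000000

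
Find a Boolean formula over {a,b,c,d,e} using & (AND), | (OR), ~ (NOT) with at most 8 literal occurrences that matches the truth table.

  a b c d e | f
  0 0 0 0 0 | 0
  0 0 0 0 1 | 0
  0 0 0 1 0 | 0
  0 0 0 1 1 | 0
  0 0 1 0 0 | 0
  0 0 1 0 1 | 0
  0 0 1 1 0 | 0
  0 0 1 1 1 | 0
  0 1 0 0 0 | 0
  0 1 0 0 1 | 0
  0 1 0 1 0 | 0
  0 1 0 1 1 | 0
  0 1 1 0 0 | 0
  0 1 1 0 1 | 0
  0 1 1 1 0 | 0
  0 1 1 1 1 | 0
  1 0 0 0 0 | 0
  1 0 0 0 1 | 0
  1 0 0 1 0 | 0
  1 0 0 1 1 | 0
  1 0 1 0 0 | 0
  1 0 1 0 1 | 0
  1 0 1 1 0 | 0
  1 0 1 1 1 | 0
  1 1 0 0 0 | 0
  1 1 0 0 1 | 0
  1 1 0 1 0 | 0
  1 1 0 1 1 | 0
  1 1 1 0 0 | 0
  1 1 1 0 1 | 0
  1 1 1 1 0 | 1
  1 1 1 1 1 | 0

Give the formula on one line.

  ~e = 10101010101010101010101010101010
  (b & c) = 00000000000011110000000000001111
  (~e & (b & c)) = 00000000000010100000000000001010
  (d & a) = 00000000000000000011001100110011
  ~c = 11110000111100001111000011110000
  ((d & a) | ~c) = 11110000111100001111001111110011
  (a & e) = 00000000000000000101010101010101
  (((d & a) | ~c) | (a & e)) = 11110000111100001111011111110111
  ((~e & (b & c)) & (((d & a) | ~c) | (a & e))) = 00000000000000000000000000000010

((~e & (b & c)) & (((d & a) | ~c) | (a & e)))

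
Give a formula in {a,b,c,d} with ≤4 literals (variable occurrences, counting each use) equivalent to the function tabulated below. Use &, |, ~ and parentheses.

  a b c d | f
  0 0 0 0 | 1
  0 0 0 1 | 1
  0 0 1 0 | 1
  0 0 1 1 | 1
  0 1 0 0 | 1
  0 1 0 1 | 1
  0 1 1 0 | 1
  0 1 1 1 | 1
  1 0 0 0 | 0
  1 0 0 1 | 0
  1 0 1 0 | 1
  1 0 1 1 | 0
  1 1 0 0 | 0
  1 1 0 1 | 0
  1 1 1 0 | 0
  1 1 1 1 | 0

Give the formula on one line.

  ~d = 1010101010101010
  (c & ~d) = 0010001000100010
  ~b = 1111000011110000
  ((c & ~d) & ~b) = 0010000000100000
  ~a = 1111111100000000
  (((c & ~d) & ~b) | ~a) = 1111111100100000

(((c & ~d) & ~b) | ~a)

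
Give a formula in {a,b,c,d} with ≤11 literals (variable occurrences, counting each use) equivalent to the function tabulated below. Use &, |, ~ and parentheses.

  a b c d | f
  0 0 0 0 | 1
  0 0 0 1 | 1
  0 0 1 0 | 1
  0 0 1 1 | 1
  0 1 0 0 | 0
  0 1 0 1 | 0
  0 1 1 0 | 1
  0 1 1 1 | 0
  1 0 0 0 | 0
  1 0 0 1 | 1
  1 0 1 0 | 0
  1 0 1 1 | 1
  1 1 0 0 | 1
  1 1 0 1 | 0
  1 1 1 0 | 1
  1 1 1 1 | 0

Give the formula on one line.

  ~b = 1111000011110000
  ~d = 1010101010101010
  (~b | ~d) = 1111101011111010
  (b & (~b | ~d)) = 0000101000001010
  (d | c) = 0111011101110111
  (a | (d | c)) = 0111011111111111
  ((b & (~b | ~d)) & (a | (d | c))) = 0000001000001010
  ~a = 1111111100000000
  (~a | d) = 1111111101010101
  (~b & (~a | d)) = 1111000001010000
  (((b & (~b | ~d)) & (a | (d | c))) | (~b & (~a | d))) = 1111001001011010

(((b & (~b | ~d)) & (a | (d | c))) | (~b & (~a | d)))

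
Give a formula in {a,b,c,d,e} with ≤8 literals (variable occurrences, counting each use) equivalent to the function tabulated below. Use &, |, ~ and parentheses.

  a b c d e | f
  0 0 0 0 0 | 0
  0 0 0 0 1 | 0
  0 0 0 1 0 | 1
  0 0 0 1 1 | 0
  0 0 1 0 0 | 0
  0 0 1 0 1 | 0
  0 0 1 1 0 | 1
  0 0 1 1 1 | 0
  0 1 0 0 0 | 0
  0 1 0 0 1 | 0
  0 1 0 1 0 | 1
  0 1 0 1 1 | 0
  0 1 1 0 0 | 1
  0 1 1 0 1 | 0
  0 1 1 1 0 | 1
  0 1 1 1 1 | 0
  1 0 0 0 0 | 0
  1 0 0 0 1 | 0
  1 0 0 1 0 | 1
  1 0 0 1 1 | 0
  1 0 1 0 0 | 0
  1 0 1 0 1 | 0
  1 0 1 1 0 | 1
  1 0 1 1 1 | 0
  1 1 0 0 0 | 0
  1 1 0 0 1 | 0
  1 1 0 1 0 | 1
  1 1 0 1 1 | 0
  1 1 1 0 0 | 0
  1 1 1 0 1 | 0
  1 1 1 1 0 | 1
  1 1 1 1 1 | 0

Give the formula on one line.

(((d | e) | (c & (~a & b))) & ~e)

  (d | e) = 01110111011101110111011101110111
  ~a = 11111111111111110000000000000000
  (~a & b) = 00000000111111110000000000000000
  (c & (~a & b)) = 00000000000011110000000000000000
  ((d | e) | (c & (~a & b))) = 01110111011111110111011101110111
  ~e = 10101010101010101010101010101010
  (((d | e) | (c & (~a & b))) & ~e) = 00100010001010100010001000100010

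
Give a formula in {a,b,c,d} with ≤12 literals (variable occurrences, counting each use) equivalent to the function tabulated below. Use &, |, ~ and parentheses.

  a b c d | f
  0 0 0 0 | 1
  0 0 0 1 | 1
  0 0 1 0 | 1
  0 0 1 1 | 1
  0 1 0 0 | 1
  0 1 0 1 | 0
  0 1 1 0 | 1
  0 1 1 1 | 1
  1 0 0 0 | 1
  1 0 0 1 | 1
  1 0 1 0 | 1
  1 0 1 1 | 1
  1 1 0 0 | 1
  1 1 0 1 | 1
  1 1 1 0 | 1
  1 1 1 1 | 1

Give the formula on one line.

  ~b = 1111000011110000
  ~d = 1010101010101010
  (~b | ~d) = 1111101011111010
  (~d | c) = 1011101110111011
  ((~d | c) | a) = 1011101111111111
  (~b | c) = 1111001111110011
  (((~d | c) | a) | (~b | c)) = 1111101111111111
  (c | b) = 0011111100111111
  ((((~d | c) | a) | (~b | c)) & (c | b)) = 0011101100111111
  ((~b | ~d) | ((((~d | c) | a) | (~b | c)) & (c | b))) = 1111101111111111

((~b | ~d) | ((((~d | c) | a) | (~b | c)) & (c | b)))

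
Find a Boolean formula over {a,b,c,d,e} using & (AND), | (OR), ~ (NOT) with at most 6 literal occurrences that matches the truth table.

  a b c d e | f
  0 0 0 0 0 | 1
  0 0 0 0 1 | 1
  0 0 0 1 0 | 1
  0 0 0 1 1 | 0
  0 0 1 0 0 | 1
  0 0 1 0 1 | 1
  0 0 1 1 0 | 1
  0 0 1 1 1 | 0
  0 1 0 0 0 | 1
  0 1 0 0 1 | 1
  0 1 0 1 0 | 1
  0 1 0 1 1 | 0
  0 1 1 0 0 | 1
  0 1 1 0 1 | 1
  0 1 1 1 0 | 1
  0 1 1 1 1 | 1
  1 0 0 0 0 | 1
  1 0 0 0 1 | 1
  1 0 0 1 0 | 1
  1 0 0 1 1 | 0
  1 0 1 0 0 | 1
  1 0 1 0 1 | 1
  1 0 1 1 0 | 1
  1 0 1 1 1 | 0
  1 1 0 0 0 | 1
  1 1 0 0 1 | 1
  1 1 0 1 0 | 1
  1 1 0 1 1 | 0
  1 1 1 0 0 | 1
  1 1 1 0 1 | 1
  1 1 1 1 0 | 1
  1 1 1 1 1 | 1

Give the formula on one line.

  ~e = 10101010101010101010101010101010
  (d & ~e) = 00100010001000100010001000100010
  (c & e) = 00000101000001010000010100000101
  (b & (c & e)) = 00000000000001010000000000000101
  ~d = 11001100110011001100110011001100
  ((b & (c & e)) | ~d) = 11001100110011011100110011001101
  ((d & ~e) | ((b & (c & e)) | ~d)) = 11101110111011111110111011101111

((d & ~e) | ((b & (c & e)) | ~d))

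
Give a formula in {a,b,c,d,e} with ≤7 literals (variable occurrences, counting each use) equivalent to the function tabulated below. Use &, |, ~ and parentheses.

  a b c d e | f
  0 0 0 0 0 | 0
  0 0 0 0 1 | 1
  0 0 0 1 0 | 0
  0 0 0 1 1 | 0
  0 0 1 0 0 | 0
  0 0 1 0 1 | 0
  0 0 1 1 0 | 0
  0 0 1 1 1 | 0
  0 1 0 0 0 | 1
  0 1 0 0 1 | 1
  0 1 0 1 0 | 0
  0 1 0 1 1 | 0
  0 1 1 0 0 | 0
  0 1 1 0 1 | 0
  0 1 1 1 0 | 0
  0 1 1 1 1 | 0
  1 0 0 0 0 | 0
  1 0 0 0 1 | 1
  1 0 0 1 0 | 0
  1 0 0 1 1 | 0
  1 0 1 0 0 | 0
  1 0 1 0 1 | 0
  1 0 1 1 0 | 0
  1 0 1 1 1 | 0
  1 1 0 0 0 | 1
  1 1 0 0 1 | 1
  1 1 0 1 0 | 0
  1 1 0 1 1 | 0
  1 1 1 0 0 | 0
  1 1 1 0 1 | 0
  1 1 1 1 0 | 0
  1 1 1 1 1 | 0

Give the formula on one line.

((e | b) & (~d & ~c))

  (e | b) = 01010101111111110101010111111111
  ~d = 11001100110011001100110011001100
  ~c = 11110000111100001111000011110000
  (~d & ~c) = 11000000110000001100000011000000
  ((e | b) & (~d & ~c)) = 01000000110000000100000011000000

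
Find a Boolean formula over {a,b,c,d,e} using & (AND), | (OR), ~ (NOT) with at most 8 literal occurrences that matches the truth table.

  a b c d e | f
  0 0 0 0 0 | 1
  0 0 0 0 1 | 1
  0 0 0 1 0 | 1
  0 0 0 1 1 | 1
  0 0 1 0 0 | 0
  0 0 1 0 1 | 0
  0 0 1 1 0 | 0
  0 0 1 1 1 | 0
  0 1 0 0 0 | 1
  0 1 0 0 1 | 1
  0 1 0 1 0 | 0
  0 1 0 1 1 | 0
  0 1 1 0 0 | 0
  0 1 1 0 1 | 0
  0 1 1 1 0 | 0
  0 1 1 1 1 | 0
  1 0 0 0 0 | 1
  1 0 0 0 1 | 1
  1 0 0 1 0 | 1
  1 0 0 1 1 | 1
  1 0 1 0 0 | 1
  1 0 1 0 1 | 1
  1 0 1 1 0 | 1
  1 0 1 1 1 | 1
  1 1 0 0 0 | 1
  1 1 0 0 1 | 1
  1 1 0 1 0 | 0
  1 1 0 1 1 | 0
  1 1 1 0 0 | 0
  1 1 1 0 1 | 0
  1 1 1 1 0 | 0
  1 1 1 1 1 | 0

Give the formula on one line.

((~c | (~b & a)) & (~d | ~b))

  ~c = 11110000111100001111000011110000
  ~b = 11111111000000001111111100000000
  (~b & a) = 00000000000000001111111100000000
  (~c | (~b & a)) = 11110000111100001111111111110000
  ~d = 11001100110011001100110011001100
  (~d | ~b) = 11111111110011001111111111001100
  ((~c | (~b & a)) & (~d | ~b)) = 11110000110000001111111111000000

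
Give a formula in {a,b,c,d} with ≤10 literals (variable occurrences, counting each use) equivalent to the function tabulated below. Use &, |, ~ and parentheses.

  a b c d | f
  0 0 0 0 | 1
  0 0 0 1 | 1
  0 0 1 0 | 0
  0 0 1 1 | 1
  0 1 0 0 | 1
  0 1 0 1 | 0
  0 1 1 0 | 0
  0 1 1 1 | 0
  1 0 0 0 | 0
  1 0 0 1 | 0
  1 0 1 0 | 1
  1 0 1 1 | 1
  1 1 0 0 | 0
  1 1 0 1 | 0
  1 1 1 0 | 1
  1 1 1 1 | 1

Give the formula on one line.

  (a & c) = 0000000000110011
  ~c = 1100110011001100
  (d | ~c) = 1101110111011101
  ~a = 1111111100000000
  ~d = 1010101010101010
  ~b = 1111000011110000
  (~d | ~b) = 1111101011111010
  (~a & (~d | ~b)) = 1111101000000000
  ((d | ~c) & (~a & (~d | ~b))) = 1101100000000000
  ((a & c) | ((d | ~c) & (~a & (~d | ~b)))) = 1101100000110011

((a & c) | ((d | ~c) & (~a & (~d | ~b))))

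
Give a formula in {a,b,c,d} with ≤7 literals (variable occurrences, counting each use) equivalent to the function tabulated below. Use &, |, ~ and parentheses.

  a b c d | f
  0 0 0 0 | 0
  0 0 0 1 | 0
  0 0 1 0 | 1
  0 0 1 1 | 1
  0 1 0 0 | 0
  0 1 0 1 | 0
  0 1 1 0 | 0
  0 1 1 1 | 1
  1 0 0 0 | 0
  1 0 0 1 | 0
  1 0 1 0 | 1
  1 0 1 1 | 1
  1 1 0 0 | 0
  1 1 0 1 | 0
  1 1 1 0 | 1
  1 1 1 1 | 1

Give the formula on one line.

(((d | a) | (~c | ~b)) & c)

  (d | a) = 0101010111111111
  ~c = 1100110011001100
  ~b = 1111000011110000
  (~c | ~b) = 1111110011111100
  ((d | a) | (~c | ~b)) = 1111110111111111
  (((d | a) | (~c | ~b)) & c) = 0011000100110011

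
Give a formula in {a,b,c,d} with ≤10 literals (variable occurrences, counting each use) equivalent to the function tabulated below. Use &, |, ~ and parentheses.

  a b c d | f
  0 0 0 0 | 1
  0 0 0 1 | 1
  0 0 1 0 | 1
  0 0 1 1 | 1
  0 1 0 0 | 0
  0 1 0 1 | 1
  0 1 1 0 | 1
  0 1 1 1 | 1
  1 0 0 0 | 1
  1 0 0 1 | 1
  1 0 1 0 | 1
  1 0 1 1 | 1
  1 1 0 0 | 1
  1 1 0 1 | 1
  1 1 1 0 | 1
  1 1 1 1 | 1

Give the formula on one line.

(((a | (c & b)) | ~b) | ((~a & b) & (a | d)))

  (c & b) = 0000001100000011
  (a | (c & b)) = 0000001111111111
  ~b = 1111000011110000
  ((a | (c & b)) | ~b) = 1111001111111111
  ~a = 1111111100000000
  (~a & b) = 0000111100000000
  (a | d) = 0101010111111111
  ((~a & b) & (a | d)) = 0000010100000000
  (((a | (c & b)) | ~b) | ((~a & b) & (a | d))) = 1111011111111111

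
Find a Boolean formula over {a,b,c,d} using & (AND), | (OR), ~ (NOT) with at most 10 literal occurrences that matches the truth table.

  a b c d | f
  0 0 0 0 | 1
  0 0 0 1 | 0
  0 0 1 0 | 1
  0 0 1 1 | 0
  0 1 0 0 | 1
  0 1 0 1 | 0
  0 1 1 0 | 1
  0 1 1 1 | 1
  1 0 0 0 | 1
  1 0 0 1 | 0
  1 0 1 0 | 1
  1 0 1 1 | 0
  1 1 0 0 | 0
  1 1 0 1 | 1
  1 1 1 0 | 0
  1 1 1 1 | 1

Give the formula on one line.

  ~a = 1111111100000000
  (c & ~a) = 0011001100000000
  ~b = 1111000011110000
  (~b | a) = 1111000011111111
  (d & (~b | a)) = 0101000001010101
  ((c & ~a) | (d & (~b | a))) = 0111001101010101
  (b & ((c & ~a) | (d & (~b | a)))) = 0000001100000101
  (~b | ~a) = 1111111111110000
  ~d = 1010101010101010
  ((~b | ~a) & ~d) = 1010101010100000
  ((b & ((c & ~a) | (d & (~b | a)))) | ((~b | ~a) & ~d)) = 1010101110100101

((b & ((c & ~a) | (d & (~b | a)))) | ((~b | ~a) & ~d))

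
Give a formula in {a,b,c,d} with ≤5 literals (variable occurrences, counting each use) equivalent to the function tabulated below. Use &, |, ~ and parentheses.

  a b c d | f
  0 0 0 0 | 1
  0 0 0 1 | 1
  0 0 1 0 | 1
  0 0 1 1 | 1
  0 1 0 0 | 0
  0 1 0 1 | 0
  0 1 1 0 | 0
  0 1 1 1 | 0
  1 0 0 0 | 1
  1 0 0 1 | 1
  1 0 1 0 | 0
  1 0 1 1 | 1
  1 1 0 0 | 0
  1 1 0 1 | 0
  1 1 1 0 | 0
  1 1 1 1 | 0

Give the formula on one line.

  ~b = 1111000011110000
  ~a = 1111111100000000
  ~c = 1100110011001100
  (~a | ~c) = 1111111111001100
  (d | (~a | ~c)) = 1111111111011101
  (~b & (d | (~a | ~c))) = 1111000011010000

(~b & (d | (~a | ~c)))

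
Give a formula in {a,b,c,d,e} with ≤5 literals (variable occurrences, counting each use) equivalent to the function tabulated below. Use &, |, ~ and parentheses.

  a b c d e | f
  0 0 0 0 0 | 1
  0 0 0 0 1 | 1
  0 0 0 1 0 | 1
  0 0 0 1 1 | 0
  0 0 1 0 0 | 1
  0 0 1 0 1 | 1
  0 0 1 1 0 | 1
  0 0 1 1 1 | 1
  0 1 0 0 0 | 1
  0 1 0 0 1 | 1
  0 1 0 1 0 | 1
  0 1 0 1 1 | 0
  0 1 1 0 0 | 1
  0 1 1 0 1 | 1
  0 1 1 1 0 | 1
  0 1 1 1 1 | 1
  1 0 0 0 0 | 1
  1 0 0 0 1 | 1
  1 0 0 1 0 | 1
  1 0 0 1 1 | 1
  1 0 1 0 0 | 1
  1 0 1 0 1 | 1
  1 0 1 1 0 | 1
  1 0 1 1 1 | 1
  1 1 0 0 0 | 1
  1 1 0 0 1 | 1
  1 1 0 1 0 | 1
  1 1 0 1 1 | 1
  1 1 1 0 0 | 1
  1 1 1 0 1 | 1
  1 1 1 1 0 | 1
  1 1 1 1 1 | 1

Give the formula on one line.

(((d & c) | ~d) | (a | ~e))

  (d & c) = 00000011000000110000001100000011
  ~d = 11001100110011001100110011001100
  ((d & c) | ~d) = 11001111110011111100111111001111
  ~e = 10101010101010101010101010101010
  (a | ~e) = 10101010101010101111111111111111
  (((d & c) | ~d) | (a | ~e)) = 11101111111011111111111111111111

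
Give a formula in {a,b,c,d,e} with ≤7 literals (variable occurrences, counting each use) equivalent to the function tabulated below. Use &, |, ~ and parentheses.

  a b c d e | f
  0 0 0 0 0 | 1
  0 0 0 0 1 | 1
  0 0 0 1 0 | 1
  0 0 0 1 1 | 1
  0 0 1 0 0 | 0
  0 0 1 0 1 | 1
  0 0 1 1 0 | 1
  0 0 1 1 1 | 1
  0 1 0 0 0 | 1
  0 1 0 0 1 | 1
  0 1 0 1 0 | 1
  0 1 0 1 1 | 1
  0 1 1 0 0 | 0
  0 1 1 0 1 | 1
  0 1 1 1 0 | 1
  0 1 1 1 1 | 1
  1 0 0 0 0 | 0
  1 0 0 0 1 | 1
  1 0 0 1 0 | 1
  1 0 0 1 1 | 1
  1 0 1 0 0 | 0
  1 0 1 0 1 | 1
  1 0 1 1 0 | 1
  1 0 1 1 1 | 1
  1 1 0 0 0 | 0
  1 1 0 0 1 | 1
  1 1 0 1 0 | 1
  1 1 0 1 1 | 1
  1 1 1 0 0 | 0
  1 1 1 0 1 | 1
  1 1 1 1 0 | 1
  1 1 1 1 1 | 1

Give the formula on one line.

  (d | e) = 01110111011101110111011101110111
  ~c = 11110000111100001111000011110000
  ~a = 11111111111111110000000000000000
  (~c & ~a) = 11110000111100000000000000000000
  ((d | e) | (~c & ~a)) = 11110111111101110111011101110111

((d | e) | (~c & ~a))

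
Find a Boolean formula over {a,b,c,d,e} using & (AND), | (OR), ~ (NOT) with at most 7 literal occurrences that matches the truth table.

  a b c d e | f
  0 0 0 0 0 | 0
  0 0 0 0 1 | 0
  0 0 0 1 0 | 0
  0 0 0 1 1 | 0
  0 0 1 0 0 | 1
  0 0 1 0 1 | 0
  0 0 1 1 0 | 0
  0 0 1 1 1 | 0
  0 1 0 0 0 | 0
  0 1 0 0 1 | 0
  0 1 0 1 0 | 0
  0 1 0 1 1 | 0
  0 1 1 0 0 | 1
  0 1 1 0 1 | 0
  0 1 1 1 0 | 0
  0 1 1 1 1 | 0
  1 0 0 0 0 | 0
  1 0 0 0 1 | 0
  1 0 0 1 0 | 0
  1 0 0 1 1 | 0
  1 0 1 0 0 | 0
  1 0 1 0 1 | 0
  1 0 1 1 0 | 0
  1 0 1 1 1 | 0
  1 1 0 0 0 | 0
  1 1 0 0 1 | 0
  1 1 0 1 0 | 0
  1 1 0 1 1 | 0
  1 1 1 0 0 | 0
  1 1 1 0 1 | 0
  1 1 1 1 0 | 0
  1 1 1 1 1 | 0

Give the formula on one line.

((c & (~e & ~a)) & (~d | (e | a)))

  ~e = 10101010101010101010101010101010
  ~a = 11111111111111110000000000000000
  (~e & ~a) = 10101010101010100000000000000000
  (c & (~e & ~a)) = 00001010000010100000000000000000
  ~d = 11001100110011001100110011001100
  (e | a) = 01010101010101011111111111111111
  (~d | (e | a)) = 11011101110111011111111111111111
  ((c & (~e & ~a)) & (~d | (e | a))) = 00001000000010000000000000000000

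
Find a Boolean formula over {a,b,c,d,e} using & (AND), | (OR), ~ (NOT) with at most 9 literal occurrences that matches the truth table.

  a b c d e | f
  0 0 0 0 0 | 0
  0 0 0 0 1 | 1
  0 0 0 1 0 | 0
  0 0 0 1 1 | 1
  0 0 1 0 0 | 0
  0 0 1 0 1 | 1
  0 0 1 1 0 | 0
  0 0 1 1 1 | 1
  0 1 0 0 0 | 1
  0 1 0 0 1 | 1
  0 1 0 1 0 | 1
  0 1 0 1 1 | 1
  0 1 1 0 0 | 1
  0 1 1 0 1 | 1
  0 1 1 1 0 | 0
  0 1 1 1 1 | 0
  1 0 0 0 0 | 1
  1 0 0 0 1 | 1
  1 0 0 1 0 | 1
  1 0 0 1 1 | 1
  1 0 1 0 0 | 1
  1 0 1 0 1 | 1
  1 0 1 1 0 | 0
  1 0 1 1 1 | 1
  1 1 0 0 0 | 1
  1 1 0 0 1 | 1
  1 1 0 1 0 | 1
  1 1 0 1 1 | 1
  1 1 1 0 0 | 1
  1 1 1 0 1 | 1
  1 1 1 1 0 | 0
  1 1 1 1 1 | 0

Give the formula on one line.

(((b | a) & (~c | ~d)) | (e & ((d | e) & ~b)))

  (b | a) = 00000000111111111111111111111111
  ~c = 11110000111100001111000011110000
  ~d = 11001100110011001100110011001100
  (~c | ~d) = 11111100111111001111110011111100
  ((b | a) & (~c | ~d)) = 00000000111111001111110011111100
  (d | e) = 01110111011101110111011101110111
  ~b = 11111111000000001111111100000000
  ((d | e) & ~b) = 01110111000000000111011100000000
  (e & ((d | e) & ~b)) = 01010101000000000101010100000000
  (((b | a) & (~c | ~d)) | (e & ((d | e) & ~b))) = 01010101111111001111110111111100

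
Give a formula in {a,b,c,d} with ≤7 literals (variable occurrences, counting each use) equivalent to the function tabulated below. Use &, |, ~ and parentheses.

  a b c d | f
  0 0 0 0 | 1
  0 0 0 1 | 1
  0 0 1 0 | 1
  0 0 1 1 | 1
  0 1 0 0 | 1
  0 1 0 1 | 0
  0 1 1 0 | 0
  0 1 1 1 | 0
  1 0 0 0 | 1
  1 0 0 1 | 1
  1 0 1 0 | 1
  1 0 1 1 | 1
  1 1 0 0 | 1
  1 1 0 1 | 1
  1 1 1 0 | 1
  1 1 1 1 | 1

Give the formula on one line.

(a | ((~a & (~c & ~d)) | ~b))

  ~a = 1111111100000000
  ~c = 1100110011001100
  ~d = 1010101010101010
  (~c & ~d) = 1000100010001000
  (~a & (~c & ~d)) = 1000100000000000
  ~b = 1111000011110000
  ((~a & (~c & ~d)) | ~b) = 1111100011110000
  (a | ((~a & (~c & ~d)) | ~b)) = 1111100011111111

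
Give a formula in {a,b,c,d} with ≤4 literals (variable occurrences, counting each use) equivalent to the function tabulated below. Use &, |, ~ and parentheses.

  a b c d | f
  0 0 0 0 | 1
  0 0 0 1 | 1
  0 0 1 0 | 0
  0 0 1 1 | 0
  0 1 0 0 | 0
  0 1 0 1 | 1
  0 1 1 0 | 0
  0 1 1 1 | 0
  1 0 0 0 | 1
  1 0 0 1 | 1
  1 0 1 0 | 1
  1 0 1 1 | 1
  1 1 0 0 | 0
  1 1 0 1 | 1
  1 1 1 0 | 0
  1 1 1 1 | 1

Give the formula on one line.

((d | ~b) & (~c | a))

  ~b = 1111000011110000
  (d | ~b) = 1111010111110101
  ~c = 1100110011001100
  (~c | a) = 1100110011111111
  ((d | ~b) & (~c | a)) = 1100010011110101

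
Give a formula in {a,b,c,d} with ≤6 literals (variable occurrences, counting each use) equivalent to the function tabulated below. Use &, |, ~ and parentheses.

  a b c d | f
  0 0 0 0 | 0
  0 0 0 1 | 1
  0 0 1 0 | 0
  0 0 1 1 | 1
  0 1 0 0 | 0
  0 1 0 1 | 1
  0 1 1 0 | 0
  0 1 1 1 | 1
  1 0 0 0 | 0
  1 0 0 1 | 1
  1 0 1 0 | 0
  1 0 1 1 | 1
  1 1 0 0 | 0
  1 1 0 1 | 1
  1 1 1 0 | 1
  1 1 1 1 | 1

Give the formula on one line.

(d | (a & (c & b)))

  (c & b) = 0000001100000011
  (a & (c & b)) = 0000000000000011
  (d | (a & (c & b))) = 0101010101010111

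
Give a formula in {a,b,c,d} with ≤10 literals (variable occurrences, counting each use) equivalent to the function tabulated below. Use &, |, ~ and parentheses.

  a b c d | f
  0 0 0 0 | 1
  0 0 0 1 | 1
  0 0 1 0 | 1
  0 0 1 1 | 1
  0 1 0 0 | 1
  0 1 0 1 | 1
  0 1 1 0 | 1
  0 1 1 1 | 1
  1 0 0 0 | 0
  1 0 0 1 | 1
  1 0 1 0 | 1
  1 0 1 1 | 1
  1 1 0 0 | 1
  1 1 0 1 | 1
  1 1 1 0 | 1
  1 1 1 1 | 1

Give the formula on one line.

  ~a = 1111111100000000
  (b | ~a) = 1111111100001111
  ~c = 1100110011001100
  (d | ~c) = 1101110111011101
  ~d = 1010101010101010
  ((d | ~c) & ~d) = 1000100010001000
  (b | ((d | ~c) & ~d)) = 1000111110001111
  ((b | ~a) & (b | ((d | ~c) & ~d))) = 1000111100001111
  (d | c) = 0111011101110111
  (((b | ~a) & (b | ((d | ~c) & ~d))) | (d | c)) = 1111111101111111

(((b | ~a) & (b | ((d | ~c) & ~d))) | (d | c))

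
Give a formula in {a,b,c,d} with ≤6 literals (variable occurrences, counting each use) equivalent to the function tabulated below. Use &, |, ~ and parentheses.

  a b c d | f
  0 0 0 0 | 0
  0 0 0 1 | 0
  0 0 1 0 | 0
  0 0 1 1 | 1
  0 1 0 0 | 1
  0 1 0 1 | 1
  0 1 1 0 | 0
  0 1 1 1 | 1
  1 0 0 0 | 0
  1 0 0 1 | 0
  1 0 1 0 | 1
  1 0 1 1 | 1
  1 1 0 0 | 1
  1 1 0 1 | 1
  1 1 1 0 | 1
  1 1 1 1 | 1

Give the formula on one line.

  (c | b) = 0011111100111111
  (d | a) = 0101010111111111
  ~c = 1100110011001100
  ((d | a) | ~c) = 1101110111111111
  ((c | b) & ((d | a) | ~c)) = 0001110100111111

((c | b) & ((d | a) | ~c))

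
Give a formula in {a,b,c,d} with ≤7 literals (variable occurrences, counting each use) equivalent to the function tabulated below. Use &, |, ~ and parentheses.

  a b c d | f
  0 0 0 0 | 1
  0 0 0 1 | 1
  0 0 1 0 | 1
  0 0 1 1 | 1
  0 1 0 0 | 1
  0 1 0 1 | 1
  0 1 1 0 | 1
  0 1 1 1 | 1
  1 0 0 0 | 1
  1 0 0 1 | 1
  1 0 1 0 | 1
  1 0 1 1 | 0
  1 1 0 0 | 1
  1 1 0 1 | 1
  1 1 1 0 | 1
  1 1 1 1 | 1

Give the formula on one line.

(((~a | ~d) | (b & a)) | (~c & d))

  ~a = 1111111100000000
  ~d = 1010101010101010
  (~a | ~d) = 1111111110101010
  (b & a) = 0000000000001111
  ((~a | ~d) | (b & a)) = 1111111110101111
  ~c = 1100110011001100
  (~c & d) = 0100010001000100
  (((~a | ~d) | (b & a)) | (~c & d)) = 1111111111101111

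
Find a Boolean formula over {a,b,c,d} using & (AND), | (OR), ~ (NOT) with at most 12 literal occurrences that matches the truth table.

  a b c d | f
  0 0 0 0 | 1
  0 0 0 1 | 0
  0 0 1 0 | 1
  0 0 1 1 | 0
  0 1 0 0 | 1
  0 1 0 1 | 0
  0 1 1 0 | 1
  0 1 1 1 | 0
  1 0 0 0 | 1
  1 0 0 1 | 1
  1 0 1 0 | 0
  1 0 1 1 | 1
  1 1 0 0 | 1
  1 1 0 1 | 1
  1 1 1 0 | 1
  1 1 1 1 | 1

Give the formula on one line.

  ~c = 1100110011001100
  ~b = 1111000011110000
  (~b & c) = 0011000000110000
  ~d = 1010101010101010
  ((~b & c) | ~d) = 1011101010111010
  (~c & ((~b & c) | ~d)) = 1000100010001000
  (a | ~d) = 1010101011111111
  (d | b) = 0101111101011111
  ~a = 1111111100000000
  ((d | b) | ~a) = 1111111101011111
  ((a | ~d) & ((d | b) | ~a)) = 1010101001011111
  ((~c & ((~b & c) | ~d)) | ((a | ~d) & ((d | b) | ~a))) = 1010101011011111

((~c & ((~b & c) | ~d)) | ((a | ~d) & ((d | b) | ~a)))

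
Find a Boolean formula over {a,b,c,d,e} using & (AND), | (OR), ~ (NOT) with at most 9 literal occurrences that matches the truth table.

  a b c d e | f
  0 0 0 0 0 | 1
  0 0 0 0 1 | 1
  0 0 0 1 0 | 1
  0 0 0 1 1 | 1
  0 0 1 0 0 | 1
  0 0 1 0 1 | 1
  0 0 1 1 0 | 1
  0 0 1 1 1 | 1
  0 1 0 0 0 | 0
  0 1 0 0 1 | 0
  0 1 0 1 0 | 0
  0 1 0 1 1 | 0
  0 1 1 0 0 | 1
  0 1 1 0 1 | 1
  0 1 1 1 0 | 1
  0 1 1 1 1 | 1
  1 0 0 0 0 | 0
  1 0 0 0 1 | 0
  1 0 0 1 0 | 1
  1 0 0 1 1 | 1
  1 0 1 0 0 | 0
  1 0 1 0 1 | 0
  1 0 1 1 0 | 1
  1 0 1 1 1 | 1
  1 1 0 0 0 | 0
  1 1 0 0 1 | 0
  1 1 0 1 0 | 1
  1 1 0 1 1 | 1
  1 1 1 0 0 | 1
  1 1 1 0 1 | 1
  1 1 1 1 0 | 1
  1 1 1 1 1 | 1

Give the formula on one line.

  (a & d) = 00000000000000000011001100110011
  (d & c) = 00000011000000110000001100000011
  ~b = 11111111000000001111111100000000
  ~a = 11111111111111110000000000000000
  (~b & ~a) = 11111111000000000000000000000000
  ((d & c) | (~b & ~a)) = 11111111000000110000001100000011
  (c | ~b) = 11111111000011111111111100001111
  ((c | ~b) & b) = 00000000000011110000000000001111
  (((d & c) | (~b & ~a)) | ((c | ~b) & b)) = 11111111000011110000001100001111
  ((a & d) | (((d & c) | (~b & ~a)) | ((c | ~b) & b))) = 11111111000011110011001100111111

((a & d) | (((d & c) | (~b & ~a)) | ((c | ~b) & b)))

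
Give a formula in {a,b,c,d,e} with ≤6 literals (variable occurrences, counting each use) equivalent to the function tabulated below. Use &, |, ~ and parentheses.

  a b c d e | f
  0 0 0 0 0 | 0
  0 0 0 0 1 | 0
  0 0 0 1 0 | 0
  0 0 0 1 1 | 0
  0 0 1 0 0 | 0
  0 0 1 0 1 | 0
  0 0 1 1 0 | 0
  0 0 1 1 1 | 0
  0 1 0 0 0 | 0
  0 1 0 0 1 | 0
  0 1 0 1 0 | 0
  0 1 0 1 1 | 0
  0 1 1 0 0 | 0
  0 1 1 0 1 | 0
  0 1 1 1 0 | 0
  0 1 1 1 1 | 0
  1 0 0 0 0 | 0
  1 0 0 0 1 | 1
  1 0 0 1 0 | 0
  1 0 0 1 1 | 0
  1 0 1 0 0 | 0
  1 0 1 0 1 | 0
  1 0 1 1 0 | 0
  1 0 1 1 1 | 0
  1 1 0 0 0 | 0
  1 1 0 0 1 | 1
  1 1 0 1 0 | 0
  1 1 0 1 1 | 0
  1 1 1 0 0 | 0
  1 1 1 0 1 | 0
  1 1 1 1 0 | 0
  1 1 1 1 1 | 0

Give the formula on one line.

((~d & (~c & a)) & (e | (~a & b)))

  ~d = 11001100110011001100110011001100
  ~c = 11110000111100001111000011110000
  (~c & a) = 00000000000000001111000011110000
  (~d & (~c & a)) = 00000000000000001100000011000000
  ~a = 11111111111111110000000000000000
  (~a & b) = 00000000111111110000000000000000
  (e | (~a & b)) = 01010101111111110101010101010101
  ((~d & (~c & a)) & (e | (~a & b))) = 00000000000000000100000001000000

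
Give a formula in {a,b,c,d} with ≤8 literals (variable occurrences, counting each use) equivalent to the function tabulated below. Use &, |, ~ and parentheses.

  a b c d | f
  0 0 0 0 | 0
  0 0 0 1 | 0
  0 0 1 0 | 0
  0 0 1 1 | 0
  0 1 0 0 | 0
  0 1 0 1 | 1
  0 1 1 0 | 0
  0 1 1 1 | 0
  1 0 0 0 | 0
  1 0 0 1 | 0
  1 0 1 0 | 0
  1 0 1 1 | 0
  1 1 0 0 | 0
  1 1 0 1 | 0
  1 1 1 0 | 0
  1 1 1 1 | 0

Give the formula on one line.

  ~b = 1111000011110000
  (d | ~b) = 1111010111110101
  ~c = 1100110011001100
  ((d | ~b) & ~c) = 1100010011000100
  ~a = 1111111100000000
  (~c & b) = 0000110000001100
  (~a & (~c & b)) = 0000110000000000
  (((d | ~b) & ~c) & (~a & (~c & b))) = 0000010000000000

(((d | ~b) & ~c) & (~a & (~c & b)))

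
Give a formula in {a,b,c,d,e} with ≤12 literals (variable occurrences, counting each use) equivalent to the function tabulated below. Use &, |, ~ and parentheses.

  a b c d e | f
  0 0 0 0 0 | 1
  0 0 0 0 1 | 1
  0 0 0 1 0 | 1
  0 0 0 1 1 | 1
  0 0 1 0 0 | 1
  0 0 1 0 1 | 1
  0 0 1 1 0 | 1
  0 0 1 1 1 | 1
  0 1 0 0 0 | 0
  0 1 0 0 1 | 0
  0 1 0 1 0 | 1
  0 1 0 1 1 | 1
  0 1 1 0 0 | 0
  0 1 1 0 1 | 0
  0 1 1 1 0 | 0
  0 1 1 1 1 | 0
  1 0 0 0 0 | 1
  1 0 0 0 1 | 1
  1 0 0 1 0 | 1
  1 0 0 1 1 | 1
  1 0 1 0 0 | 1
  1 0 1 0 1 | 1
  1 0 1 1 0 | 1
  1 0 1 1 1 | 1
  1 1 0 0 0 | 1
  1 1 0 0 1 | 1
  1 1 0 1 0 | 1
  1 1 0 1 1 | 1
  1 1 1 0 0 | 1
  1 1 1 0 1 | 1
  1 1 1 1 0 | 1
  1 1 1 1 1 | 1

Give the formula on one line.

(a | (~b | (d & ((e | d) & (((~d | c) & a) | ~c)))))

  ~b = 11111111000000001111111100000000
  (e | d) = 01110111011101110111011101110111
  ~d = 11001100110011001100110011001100
  (~d | c) = 11001111110011111100111111001111
  ((~d | c) & a) = 00000000000000001100111111001111
  ~c = 11110000111100001111000011110000
  (((~d | c) & a) | ~c) = 11110000111100001111111111111111
  ((e | d) & (((~d | c) & a) | ~c)) = 01110000011100000111011101110111
  (d & ((e | d) & (((~d | c) & a) | ~c))) = 00110000001100000011001100110011
  (~b | (d & ((e | d) & (((~d | c) & a) | ~c)))) = 11111111001100001111111100110011
  (a | (~b | (d & ((e | d) & (((~d | c) & a) | ~c))))) = 11111111001100001111111111111111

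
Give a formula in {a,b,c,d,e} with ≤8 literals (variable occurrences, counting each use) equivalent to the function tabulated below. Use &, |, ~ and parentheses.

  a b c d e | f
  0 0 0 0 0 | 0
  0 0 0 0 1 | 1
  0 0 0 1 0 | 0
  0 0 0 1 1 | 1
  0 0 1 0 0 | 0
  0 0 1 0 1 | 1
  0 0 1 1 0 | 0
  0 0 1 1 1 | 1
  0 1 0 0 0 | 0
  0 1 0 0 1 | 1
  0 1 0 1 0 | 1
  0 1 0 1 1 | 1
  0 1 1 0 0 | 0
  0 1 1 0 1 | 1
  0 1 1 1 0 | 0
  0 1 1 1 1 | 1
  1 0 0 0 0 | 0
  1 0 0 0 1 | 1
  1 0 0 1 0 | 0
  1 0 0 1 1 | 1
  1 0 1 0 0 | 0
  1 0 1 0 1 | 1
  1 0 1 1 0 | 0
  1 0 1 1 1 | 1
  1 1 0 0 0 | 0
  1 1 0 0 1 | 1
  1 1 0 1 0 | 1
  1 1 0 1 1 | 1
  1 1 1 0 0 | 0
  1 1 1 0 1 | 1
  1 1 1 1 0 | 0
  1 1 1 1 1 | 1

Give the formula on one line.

((e & ~b) | ((~c & (d & (b | c))) | (b & e)))

  ~b = 11111111000000001111111100000000
  (e & ~b) = 01010101000000000101010100000000
  ~c = 11110000111100001111000011110000
  (b | c) = 00001111111111110000111111111111
  (d & (b | c)) = 00000011001100110000001100110011
  (~c & (d & (b | c))) = 00000000001100000000000000110000
  (b & e) = 00000000010101010000000001010101
  ((~c & (d & (b | c))) | (b & e)) = 00000000011101010000000001110101
  ((e & ~b) | ((~c & (d & (b | c))) | (b & e))) = 01010101011101010101010101110101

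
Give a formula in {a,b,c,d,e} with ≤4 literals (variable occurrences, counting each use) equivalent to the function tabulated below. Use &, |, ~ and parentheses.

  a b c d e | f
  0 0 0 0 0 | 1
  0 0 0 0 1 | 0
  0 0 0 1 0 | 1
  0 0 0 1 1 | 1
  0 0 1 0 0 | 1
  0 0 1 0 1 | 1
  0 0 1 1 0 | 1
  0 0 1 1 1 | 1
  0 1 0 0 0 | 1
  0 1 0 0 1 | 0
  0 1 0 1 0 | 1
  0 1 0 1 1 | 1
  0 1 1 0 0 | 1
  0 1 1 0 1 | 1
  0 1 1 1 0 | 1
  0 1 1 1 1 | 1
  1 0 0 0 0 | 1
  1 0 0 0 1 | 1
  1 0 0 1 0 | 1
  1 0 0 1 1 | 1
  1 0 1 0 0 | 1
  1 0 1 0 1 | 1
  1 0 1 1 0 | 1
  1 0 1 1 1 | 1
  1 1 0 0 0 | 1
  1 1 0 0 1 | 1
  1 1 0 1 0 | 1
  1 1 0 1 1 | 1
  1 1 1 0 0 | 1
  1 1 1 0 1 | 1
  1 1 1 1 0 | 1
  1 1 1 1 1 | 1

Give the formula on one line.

  ~e = 10101010101010101010101010101010
  (~e | a) = 10101010101010101111111111111111
  (c | (~e | a)) = 10101111101011111111111111111111
  ((c | (~e | a)) | d) = 10111111101111111111111111111111

((c | (~e | a)) | d)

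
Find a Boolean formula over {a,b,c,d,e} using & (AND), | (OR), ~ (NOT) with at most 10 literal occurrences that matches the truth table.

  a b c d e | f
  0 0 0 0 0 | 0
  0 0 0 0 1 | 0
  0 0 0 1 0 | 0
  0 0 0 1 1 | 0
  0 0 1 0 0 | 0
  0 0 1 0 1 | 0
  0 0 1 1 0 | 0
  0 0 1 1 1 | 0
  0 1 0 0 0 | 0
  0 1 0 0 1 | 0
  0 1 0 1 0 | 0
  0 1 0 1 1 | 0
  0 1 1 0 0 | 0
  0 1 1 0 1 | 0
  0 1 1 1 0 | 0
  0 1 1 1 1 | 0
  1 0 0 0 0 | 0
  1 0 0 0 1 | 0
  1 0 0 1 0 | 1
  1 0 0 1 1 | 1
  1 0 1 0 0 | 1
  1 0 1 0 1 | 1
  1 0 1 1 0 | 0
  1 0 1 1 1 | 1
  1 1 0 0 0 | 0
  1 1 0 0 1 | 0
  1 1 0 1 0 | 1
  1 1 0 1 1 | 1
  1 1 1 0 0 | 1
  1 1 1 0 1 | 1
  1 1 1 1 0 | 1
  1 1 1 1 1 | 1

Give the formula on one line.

((~d | ((e | (b | ~a)) | ~c)) & ((d | c) & a))

  ~d = 11001100110011001100110011001100
  ~a = 11111111111111110000000000000000
  (b | ~a) = 11111111111111110000000011111111
  (e | (b | ~a)) = 11111111111111110101010111111111
  ~c = 11110000111100001111000011110000
  ((e | (b | ~a)) | ~c) = 11111111111111111111010111111111
  (~d | ((e | (b | ~a)) | ~c)) = 11111111111111111111110111111111
  (d | c) = 00111111001111110011111100111111
  ((d | c) & a) = 00000000000000000011111100111111
  ((~d | ((e | (b | ~a)) | ~c)) & ((d | c) & a)) = 00000000000000000011110100111111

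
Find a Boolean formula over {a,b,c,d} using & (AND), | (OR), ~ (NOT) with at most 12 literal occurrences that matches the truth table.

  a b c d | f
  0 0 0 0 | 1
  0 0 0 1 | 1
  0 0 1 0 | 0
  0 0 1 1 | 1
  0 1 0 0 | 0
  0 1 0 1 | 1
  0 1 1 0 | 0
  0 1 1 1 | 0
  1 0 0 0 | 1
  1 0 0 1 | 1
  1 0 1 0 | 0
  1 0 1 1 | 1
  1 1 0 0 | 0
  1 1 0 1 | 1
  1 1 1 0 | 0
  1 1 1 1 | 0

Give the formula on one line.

((d & ~c) | (((c & ~b) & d) | ((~b & ~d) & (d | ~c))))

  ~c = 1100110011001100
  (d & ~c) = 0100010001000100
  ~b = 1111000011110000
  (c & ~b) = 0011000000110000
  ((c & ~b) & d) = 0001000000010000
  ~d = 1010101010101010
  (~b & ~d) = 1010000010100000
  (d | ~c) = 1101110111011101
  ((~b & ~d) & (d | ~c)) = 1000000010000000
  (((c & ~b) & d) | ((~b & ~d) & (d | ~c))) = 1001000010010000
  ((d & ~c) | (((c & ~b) & d) | ((~b & ~d) & (d | ~c)))) = 1101010011010100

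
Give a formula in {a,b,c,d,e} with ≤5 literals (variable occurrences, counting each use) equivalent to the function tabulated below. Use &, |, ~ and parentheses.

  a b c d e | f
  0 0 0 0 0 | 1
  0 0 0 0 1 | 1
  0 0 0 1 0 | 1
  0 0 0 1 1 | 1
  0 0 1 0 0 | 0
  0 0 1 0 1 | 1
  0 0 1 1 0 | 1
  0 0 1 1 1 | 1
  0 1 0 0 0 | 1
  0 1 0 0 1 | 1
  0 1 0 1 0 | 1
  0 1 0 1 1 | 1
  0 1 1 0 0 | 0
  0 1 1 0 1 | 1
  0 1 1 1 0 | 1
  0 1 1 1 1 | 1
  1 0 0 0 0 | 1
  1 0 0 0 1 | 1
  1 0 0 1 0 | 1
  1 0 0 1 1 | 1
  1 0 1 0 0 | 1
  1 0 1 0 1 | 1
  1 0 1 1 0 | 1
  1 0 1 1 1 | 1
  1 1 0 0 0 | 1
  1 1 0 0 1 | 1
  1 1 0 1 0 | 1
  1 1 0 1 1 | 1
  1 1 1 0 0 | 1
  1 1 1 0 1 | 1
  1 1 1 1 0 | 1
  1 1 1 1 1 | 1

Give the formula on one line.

  (d | e) = 01110111011101110111011101110111
  ((d | e) | a) = 01110111011101111111111111111111
  ~c = 11110000111100001111000011110000
  (a | ~c) = 11110000111100001111111111111111
  (((d | e) | a) | (a | ~c)) = 11110111111101111111111111111111

(((d | e) | a) | (a | ~c))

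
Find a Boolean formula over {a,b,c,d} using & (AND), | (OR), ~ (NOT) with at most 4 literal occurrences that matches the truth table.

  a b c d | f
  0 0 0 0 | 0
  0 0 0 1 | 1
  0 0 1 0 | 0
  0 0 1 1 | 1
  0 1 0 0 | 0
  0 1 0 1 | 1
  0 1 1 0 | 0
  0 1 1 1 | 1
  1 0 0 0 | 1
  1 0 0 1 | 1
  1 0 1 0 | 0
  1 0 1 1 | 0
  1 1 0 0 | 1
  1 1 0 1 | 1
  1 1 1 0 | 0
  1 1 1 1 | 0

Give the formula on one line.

  ~a = 1111111100000000
  ~c = 1100110011001100
  (~a | ~c) = 1111111111001100
  (d | a) = 0101010111111111
  ((~a | ~c) & (d | a)) = 0101010111001100

((~a | ~c) & (d | a))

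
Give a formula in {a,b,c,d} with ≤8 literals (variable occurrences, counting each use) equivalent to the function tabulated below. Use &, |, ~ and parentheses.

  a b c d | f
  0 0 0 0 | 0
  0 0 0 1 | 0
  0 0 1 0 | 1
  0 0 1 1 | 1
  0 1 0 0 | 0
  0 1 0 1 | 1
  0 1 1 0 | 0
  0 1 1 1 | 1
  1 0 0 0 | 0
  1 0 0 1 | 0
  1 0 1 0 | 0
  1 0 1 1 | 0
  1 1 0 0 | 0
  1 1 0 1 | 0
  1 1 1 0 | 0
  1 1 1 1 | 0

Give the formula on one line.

(((b | c) & ((~b | d) & (c | d))) & ~a)

  (b | c) = 0011111100111111
  ~b = 1111000011110000
  (~b | d) = 1111010111110101
  (c | d) = 0111011101110111
  ((~b | d) & (c | d)) = 0111010101110101
  ((b | c) & ((~b | d) & (c | d))) = 0011010100110101
  ~a = 1111111100000000
  (((b | c) & ((~b | d) & (c | d))) & ~a) = 0011010100000000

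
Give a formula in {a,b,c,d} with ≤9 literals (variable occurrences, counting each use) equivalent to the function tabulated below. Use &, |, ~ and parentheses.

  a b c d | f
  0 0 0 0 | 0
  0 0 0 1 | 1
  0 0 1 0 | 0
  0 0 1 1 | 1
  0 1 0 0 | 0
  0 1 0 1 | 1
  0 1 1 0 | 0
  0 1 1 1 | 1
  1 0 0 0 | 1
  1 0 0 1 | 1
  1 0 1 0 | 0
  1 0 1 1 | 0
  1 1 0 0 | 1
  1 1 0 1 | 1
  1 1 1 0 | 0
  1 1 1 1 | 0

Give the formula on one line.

  ~c = 1100110011001100
  ~a = 1111111100000000
  (~a & b) = 0000111100000000
  (~c | (~a & b)) = 1100111111001100
  (a & (~c | (~a & b))) = 0000000011001100
  ((a & (~c | (~a & b))) | ~a) = 1111111111001100
  (d | a) = 0101010111111111
  (((a & (~c | (~a & b))) | ~a) & (d | a)) = 0101010111001100

(((a & (~c | (~a & b))) | ~a) & (d | a))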